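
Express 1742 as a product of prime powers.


1742 / 2 = 871
871 / 13 = 67
67 / 67 = 1
1742 = 2 × 13 × 67


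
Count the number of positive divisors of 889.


889 = 7^1 × 127^1
d(889) = (1+1) × (1+1) = 4

4 divisors


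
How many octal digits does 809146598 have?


809146598 in base 8 = 6016514346
Number of digits = 10

10 digits (base 8)


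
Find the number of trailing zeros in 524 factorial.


floor(524/5) = 104
floor(524/25) = 20
floor(524/125) = 4
Total = 128

128 trailing zeros


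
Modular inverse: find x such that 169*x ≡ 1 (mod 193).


Use the extended Euclidean algorithm on (193, 169); each row r = 193*s + 169*t:
r=193, s=1, t=0
r=169, s=0, t=1
q=1: r=24, s=1, t=-1   [193*(1) + 169*(-1) = 24]
q=7: r=1, s=-7, t=8   [193*(-7) + 169*(8) = 1]
q=24: r=0, s=169, t=-193   [193*(169) + 169*(-193) = 0]
GCD = 1 with t = 8, so 169*(8) ≡ 1 (mod 193)
Inverse = 8 mod 193 = 8
Check: 169 * 8 = 1352 ≡ 1 (mod 193)

169^(-1) ≡ 8 (mod 193)


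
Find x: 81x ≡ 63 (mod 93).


GCD(81, 93) = 3 divides 63
Divide: 27x ≡ 21 (mod 31)
x ≡ 18 (mod 31)


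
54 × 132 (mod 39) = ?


54 × 132 = 7128
7128 mod 39 = 30


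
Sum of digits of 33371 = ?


3 + 3 + 3 + 7 + 1 = 17


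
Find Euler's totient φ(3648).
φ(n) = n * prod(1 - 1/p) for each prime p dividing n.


3648 = 2^6 × 3 × 19
Prime factors: 2, 3, 19
φ(3648) = 3648 × (1-1/2) × (1-1/3) × (1-1/19)
= 3648 × 1/2 × 2/3 × 18/19 = 1152

φ(3648) = 1152


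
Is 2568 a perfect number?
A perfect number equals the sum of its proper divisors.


Proper divisors of 2568: 1, 2, 3, 4, 6, 8, 12, 24, 107, 214, 321, 428, 642, 856, 1284
Sum = 1 + 2 + 3 + 4 + 6 + 8 + 12 + 24 + 107 + 214 + 321 + 428 + 642 + 856 + 1284 = 3912

No, 2568 is not perfect (3912 ≠ 2568)


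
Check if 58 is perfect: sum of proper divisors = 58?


Proper divisors of 58: 1, 2, 29
Sum = 1 + 2 + 29 = 32

No, 58 is not perfect (32 ≠ 58)


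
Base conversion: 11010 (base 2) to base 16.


11010 (base 2) = 26 (decimal)
26 (decimal) = 1A (base 16)


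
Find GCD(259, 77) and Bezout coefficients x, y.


Tabular extended Euclidean (each row: r = 259*s + 77*t):
r=259, s=1, t=0
r=77, s=0, t=1
q=3: r=28, s=1, t=-3   [259*(1) + 77*(-3) = 28]
q=2: r=21, s=-2, t=7   [259*(-2) + 77*(7) = 21]
q=1: r=7, s=3, t=-10   [259*(3) + 77*(-10) = 7]
q=3: r=0, s=-11, t=37   [259*(-11) + 77*(37) = 0]
GCD = 7; from the row with r=7: x=3, y=-10
Check: 259*(3) + 77*(-10) = 777 - 770 = 7

GCD = 7, x = 3, y = -10


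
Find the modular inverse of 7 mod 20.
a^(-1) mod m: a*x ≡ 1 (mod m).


Use the extended Euclidean algorithm on (20, 7); each row r = 20*s + 7*t:
r=20, s=1, t=0
r=7, s=0, t=1
q=2: r=6, s=1, t=-2   [20*(1) + 7*(-2) = 6]
q=1: r=1, s=-1, t=3   [20*(-1) + 7*(3) = 1]
q=6: r=0, s=7, t=-20   [20*(7) + 7*(-20) = 0]
GCD = 1 with t = 3, so 7*(3) ≡ 1 (mod 20)
Inverse = 3 mod 20 = 3
Check: 7 * 3 = 21 ≡ 1 (mod 20)

7^(-1) ≡ 3 (mod 20)


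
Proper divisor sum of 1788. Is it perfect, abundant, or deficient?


Proper divisors: 1, 2, 3, 4, 6, 12, 149, 298, 447, 596, 894
Sum = 1 + 2 + 3 + 4 + 6 + 12 + 149 + 298 + 447 + 596 + 894 = 2412
2412 > 1788 → abundant

s(1788) = 2412 (abundant)


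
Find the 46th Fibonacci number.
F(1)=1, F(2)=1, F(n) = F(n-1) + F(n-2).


Sequence: 1, 1, 2, 3, 5, 8, 13, 21, 34, 55, 89, 144, 233, 377, 610, 987, 1597, 2584, 4181, 6765, 10946, 17711, 28657, 46368, 75025, 121393, 196418, 317811, 514229, 832040, 1346269, 2178309, 3524578, 5702887, 9227465, 14930352, 24157817, 39088169, 63245986, 102334155, 165580141, 267914296, 433494437, 701408733, 1134903170, 1836311903
F(46) = 1836311903


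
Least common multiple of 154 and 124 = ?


GCD(154, 124) = 2
LCM = 154*124/2 = 19096/2 = 9548

LCM = 9548


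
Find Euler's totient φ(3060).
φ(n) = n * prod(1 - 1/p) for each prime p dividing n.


3060 = 2^2 × 3^2 × 5 × 17
Prime factors: 2, 3, 5, 17
φ(3060) = 3060 × (1-1/2) × (1-1/3) × (1-1/5) × (1-1/17)
= 3060 × 1/2 × 2/3 × 4/5 × 16/17 = 768

φ(3060) = 768


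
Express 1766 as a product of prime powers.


1766 / 2 = 883
883 / 883 = 1
1766 = 2 × 883


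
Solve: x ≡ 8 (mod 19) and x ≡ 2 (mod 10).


M = 19*10 = 190
M1 = M/19 = 10, M2 = M/10 = 19
M1^(-1) mod 19 = 2, M2^(-1) mod 10 = 9
x = 8*10*2 + 2*19*9 = 502
502 mod 190 = 122
Check: 122 mod 19 = 8 ✓, 122 mod 10 = 2 ✓

x ≡ 122 (mod 190)


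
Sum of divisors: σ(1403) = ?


Divisors of 1403: 1, 23, 61, 1403
Sum = 1 + 23 + 61 + 1403 = 1488

σ(1403) = 1488


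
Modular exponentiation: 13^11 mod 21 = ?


13^1 mod 21 = 13
13^2 mod 21 = 1
13^3 mod 21 = 13
13^4 mod 21 = 1
13^5 mod 21 = 13
13^6 mod 21 = 1
13^7 mod 21 = 13
13^8 mod 21 = 1
13^9 mod 21 = 13
13^10 mod 21 = 1
13^11 mod 21 = 13


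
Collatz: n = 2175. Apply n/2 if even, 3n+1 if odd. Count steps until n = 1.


2175 → 6526 → 3263 → 9790 → 4895 → 14686 → 7343 → 22030 → 11015 → 33046 → 16523 → 49570 → 24785 → 74356 → 37178 → 18589 → 55768 → 27884 → 13942 → 6971 → 20914 → 10457 → 31372 → 15686 → 7843 → 23530 → 11765 → 35296 → 17648 → 8824 → 4412 → 2206 → 1103 → 3310 → 1655 → 4966 → 2483 → 7450 → 3725 → 11176 → 5588 → 2794 → 1397 → 4192 → 2096 → 1048 → 524 → 262 → 131 → 394 → 197 → 592 → 296 → 148 → 74 → 37 → 112 → 56 → 28 → 14 → 7 → 22 → 11 → 34 → 17 → 52 → 26 → 13 → 40 → 20 → 10 → 5 → 16 → 8 → 4 → 2 → 1
Total steps = 76

76 steps


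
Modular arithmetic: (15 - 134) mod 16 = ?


15 - 134 = -119
-119 mod 16 = 9


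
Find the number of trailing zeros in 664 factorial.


floor(664/5) = 132
floor(664/25) = 26
floor(664/125) = 5
floor(664/625) = 1
Total = 164

164 trailing zeros


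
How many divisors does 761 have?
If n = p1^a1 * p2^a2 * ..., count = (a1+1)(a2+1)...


761 = 761^1
d(761) = (1+1) = 2

2 divisors


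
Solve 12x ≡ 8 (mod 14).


GCD(12, 14) = 2 divides 8
Divide: 6x ≡ 4 (mod 7)
x ≡ 3 (mod 7)


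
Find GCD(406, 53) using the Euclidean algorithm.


406 = 7 * 53 + 35
53 = 1 * 35 + 18
35 = 1 * 18 + 17
18 = 1 * 17 + 1
17 = 17 * 1 + 0
GCD = 1


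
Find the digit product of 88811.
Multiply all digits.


8 × 8 × 8 × 1 × 1 = 512


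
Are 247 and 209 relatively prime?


Euclidean algorithm:
247 = 1 * 209 + 38
209 = 5 * 38 + 19
38 = 2 * 19 + 0
GCD(247, 209) = 19

No, not coprime (GCD = 19)


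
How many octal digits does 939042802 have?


939042802 in base 8 = 6776123762
Number of digits = 10

10 digits (base 8)


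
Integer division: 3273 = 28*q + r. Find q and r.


3273 = 28 * 116 + 25
Check: 3248 + 25 = 3273

q = 116, r = 25


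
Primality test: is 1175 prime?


1175 / 5 = 235 (exact division)
1175 is NOT prime.

No, 1175 is not prime


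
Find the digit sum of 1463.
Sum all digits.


1 + 4 + 6 + 3 = 14


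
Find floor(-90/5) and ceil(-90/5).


-90/5 = -18.0000
floor = -18
ceil = -18

floor = -18, ceil = -18


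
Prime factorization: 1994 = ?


1994 / 2 = 997
997 / 997 = 1
1994 = 2 × 997


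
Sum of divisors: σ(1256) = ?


Divisors of 1256: 1, 2, 4, 8, 157, 314, 628, 1256
Sum = 1 + 2 + 4 + 8 + 157 + 314 + 628 + 1256 = 2370

σ(1256) = 2370


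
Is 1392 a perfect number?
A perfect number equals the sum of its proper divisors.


Proper divisors of 1392: 1, 2, 3, 4, 6, 8, 12, 16, 24, 29, 48, 58, 87, 116, 174, 232, 348, 464, 696
Sum = 1 + 2 + 3 + 4 + 6 + 8 + 12 + 16 + 24 + 29 + 48 + 58 + 87 + 116 + 174 + 232 + 348 + 464 + 696 = 2328

No, 1392 is not perfect (2328 ≠ 1392)


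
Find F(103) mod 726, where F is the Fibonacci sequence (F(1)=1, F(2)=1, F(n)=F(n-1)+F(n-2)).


F(k) mod 726 for k=1..103:
1, 1, 2, 3, 5, 8, 13, 21, 34, 55, 89, 144, 233, 377, 610, 261, 145, 406, 551, 231, 56, 287, 343, 630, 247, 151, 398, 549, 221, 44, 265, 309, 574, 157, 5, 162, 167, 329, 496, 99, 595, 694, 563, 531, 368, 173, 541, 714, 529, 517, 320, 111, 431, 542, 247, 63, 310, 373, 683, 330, 287, 617, 178, 69, 247, 316, 563, 153, 716, 143, 133, 276, 409, 685, 368, 327, 695, 296, 265, 561, 100, 661, 35, 696, 5, 701, 706, 681, 661, 616, 551, 441, 266, 707, 247, 228, 475, 703, 452, 429, 155, 584, 13
F(103) mod 726 = 13


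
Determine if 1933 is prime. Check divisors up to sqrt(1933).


Check divisors up to sqrt(1933) = 43.9659
No divisors found.
1933 is prime.

Yes, 1933 is prime


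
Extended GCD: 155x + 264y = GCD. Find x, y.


Tabular extended Euclidean (each row: r = 155*s + 264*t):
r=155, s=1, t=0
r=264, s=0, t=1
q=0: r=155, s=1, t=0   [155*(1) + 264*(0) = 155]
q=1: r=109, s=-1, t=1   [155*(-1) + 264*(1) = 109]
q=1: r=46, s=2, t=-1   [155*(2) + 264*(-1) = 46]
q=2: r=17, s=-5, t=3   [155*(-5) + 264*(3) = 17]
q=2: r=12, s=12, t=-7   [155*(12) + 264*(-7) = 12]
q=1: r=5, s=-17, t=10   [155*(-17) + 264*(10) = 5]
q=2: r=2, s=46, t=-27   [155*(46) + 264*(-27) = 2]
q=2: r=1, s=-109, t=64   [155*(-109) + 264*(64) = 1]
q=2: r=0, s=264, t=-155   [155*(264) + 264*(-155) = 0]
GCD = 1; from the row with r=1: x=-109, y=64
Check: 155*(-109) + 264*(64) = -16895 + 16896 = 1

GCD = 1, x = -109, y = 64


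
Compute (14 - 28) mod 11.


14 - 28 = -14
-14 mod 11 = 8


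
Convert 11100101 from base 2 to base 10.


11100101 (base 2) = 229 (decimal)
229 (decimal) = 229 (base 10)


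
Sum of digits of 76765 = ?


7 + 6 + 7 + 6 + 5 = 31


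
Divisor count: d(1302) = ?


1302 = 2^1 × 3^1 × 7^1 × 31^1
d(1302) = (1+1) × (1+1) × (1+1) × (1+1) = 16

16 divisors


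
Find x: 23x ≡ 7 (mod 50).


GCD(23, 50) = 1, unique solution
a^(-1) mod 50 = 37
x = 37 * 7 mod 50 = 9

x ≡ 9 (mod 50)


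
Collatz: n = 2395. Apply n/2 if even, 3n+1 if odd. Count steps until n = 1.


2395 → 7186 → 3593 → 10780 → 5390 → 2695 → 8086 → 4043 → 12130 → 6065 → 18196 → 9098 → 4549 → 13648 → 6824 → 3412 → 1706 → 853 → 2560 → 1280 → 640 → 320 → 160 → 80 → 40 → 20 → 10 → 5 → 16 → 8 → 4 → 2 → 1
Total steps = 32

32 steps


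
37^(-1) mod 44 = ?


Use the extended Euclidean algorithm on (44, 37); each row r = 44*s + 37*t:
r=44, s=1, t=0
r=37, s=0, t=1
q=1: r=7, s=1, t=-1   [44*(1) + 37*(-1) = 7]
q=5: r=2, s=-5, t=6   [44*(-5) + 37*(6) = 2]
q=3: r=1, s=16, t=-19   [44*(16) + 37*(-19) = 1]
q=2: r=0, s=-37, t=44   [44*(-37) + 37*(44) = 0]
GCD = 1 with t = -19, so 37*(-19) ≡ 1 (mod 44)
Inverse = -19 mod 44 = 25
Check: 37 * 25 = 925 ≡ 1 (mod 44)

37^(-1) ≡ 25 (mod 44)


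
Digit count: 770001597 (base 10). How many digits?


770001597 has 9 digits in base 10
floor(log10(770001597)) + 1 = floor(8.8865) + 1 = 9

9 digits (base 10)


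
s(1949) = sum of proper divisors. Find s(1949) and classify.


Proper divisors: 1
Sum = 1 = 1
1 < 1949 → deficient

s(1949) = 1 (deficient)


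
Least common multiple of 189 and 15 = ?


GCD(189, 15) = 3
LCM = 189*15/3 = 2835/3 = 945

LCM = 945


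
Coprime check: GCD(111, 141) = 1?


Euclidean algorithm:
141 = 1 * 111 + 30
111 = 3 * 30 + 21
30 = 1 * 21 + 9
21 = 2 * 9 + 3
9 = 3 * 3 + 0
GCD(111, 141) = 3

No, not coprime (GCD = 3)


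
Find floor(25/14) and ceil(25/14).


25/14 = 1.7857
floor = 1
ceil = 2

floor = 1, ceil = 2


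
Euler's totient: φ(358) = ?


358 = 2 × 179
Prime factors: 2, 179
φ(358) = 358 × (1-1/2) × (1-1/179)
= 358 × 1/2 × 178/179 = 178

φ(358) = 178


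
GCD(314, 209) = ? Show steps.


314 = 1 * 209 + 105
209 = 1 * 105 + 104
105 = 1 * 104 + 1
104 = 104 * 1 + 0
GCD = 1


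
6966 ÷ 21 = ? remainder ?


6966 = 21 * 331 + 15
Check: 6951 + 15 = 6966

q = 331, r = 15


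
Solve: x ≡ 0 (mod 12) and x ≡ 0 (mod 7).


M = 12*7 = 84
M1 = M/12 = 7, M2 = M/7 = 12
M1^(-1) mod 12 = 7, M2^(-1) mod 7 = 3
x = 0*7*7 + 0*12*3 = 0
0 mod 84 = 0
Check: 0 mod 12 = 0 ✓, 0 mod 7 = 0 ✓

x ≡ 0 (mod 84)


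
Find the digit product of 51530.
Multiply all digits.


5 × 1 × 5 × 3 × 0 = 0


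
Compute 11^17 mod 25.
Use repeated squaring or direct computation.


11^1 mod 25 = 11
11^2 mod 25 = 21
11^3 mod 25 = 6
11^4 mod 25 = 16
11^5 mod 25 = 1
11^6 mod 25 = 11
11^7 mod 25 = 21
11^8 mod 25 = 6
11^9 mod 25 = 16
11^10 mod 25 = 1
11^11 mod 25 = 11
11^12 mod 25 = 21
11^13 mod 25 = 6
11^14 mod 25 = 16
11^15 mod 25 = 1
11^16 mod 25 = 11
11^17 mod 25 = 21


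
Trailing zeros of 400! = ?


floor(400/5) = 80
floor(400/25) = 16
floor(400/125) = 3
Total = 99

99 trailing zeros


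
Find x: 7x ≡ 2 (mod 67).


GCD(7, 67) = 1, unique solution
a^(-1) mod 67 = 48
x = 48 * 2 mod 67 = 29

x ≡ 29 (mod 67)


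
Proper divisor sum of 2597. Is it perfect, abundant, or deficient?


Proper divisors: 1, 7, 49, 53, 371
Sum = 1 + 7 + 49 + 53 + 371 = 481
481 < 2597 → deficient

s(2597) = 481 (deficient)


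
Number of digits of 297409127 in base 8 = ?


297409127 in base 8 = 2156415147
Number of digits = 10

10 digits (base 8)


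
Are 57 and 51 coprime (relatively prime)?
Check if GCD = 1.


Euclidean algorithm:
57 = 1 * 51 + 6
51 = 8 * 6 + 3
6 = 2 * 3 + 0
GCD(57, 51) = 3

No, not coprime (GCD = 3)


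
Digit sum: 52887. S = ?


5 + 2 + 8 + 8 + 7 = 30


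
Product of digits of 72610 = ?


7 × 2 × 6 × 1 × 0 = 0


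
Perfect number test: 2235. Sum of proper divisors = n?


Proper divisors of 2235: 1, 3, 5, 15, 149, 447, 745
Sum = 1 + 3 + 5 + 15 + 149 + 447 + 745 = 1365

No, 2235 is not perfect (1365 ≠ 2235)


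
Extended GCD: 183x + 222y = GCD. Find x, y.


Tabular extended Euclidean (each row: r = 183*s + 222*t):
r=183, s=1, t=0
r=222, s=0, t=1
q=0: r=183, s=1, t=0   [183*(1) + 222*(0) = 183]
q=1: r=39, s=-1, t=1   [183*(-1) + 222*(1) = 39]
q=4: r=27, s=5, t=-4   [183*(5) + 222*(-4) = 27]
q=1: r=12, s=-6, t=5   [183*(-6) + 222*(5) = 12]
q=2: r=3, s=17, t=-14   [183*(17) + 222*(-14) = 3]
q=4: r=0, s=-74, t=61   [183*(-74) + 222*(61) = 0]
GCD = 3; from the row with r=3: x=17, y=-14
Check: 183*(17) + 222*(-14) = 3111 - 3108 = 3

GCD = 3, x = 17, y = -14


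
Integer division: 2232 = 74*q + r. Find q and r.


2232 = 74 * 30 + 12
Check: 2220 + 12 = 2232

q = 30, r = 12


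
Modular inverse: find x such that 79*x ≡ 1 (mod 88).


Use the extended Euclidean algorithm on (88, 79); each row r = 88*s + 79*t:
r=88, s=1, t=0
r=79, s=0, t=1
q=1: r=9, s=1, t=-1   [88*(1) + 79*(-1) = 9]
q=8: r=7, s=-8, t=9   [88*(-8) + 79*(9) = 7]
q=1: r=2, s=9, t=-10   [88*(9) + 79*(-10) = 2]
q=3: r=1, s=-35, t=39   [88*(-35) + 79*(39) = 1]
q=2: r=0, s=79, t=-88   [88*(79) + 79*(-88) = 0]
GCD = 1 with t = 39, so 79*(39) ≡ 1 (mod 88)
Inverse = 39 mod 88 = 39
Check: 79 * 39 = 3081 ≡ 1 (mod 88)

79^(-1) ≡ 39 (mod 88)


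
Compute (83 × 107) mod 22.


83 × 107 = 8881
8881 mod 22 = 15


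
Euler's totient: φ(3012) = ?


3012 = 2^2 × 3 × 251
Prime factors: 2, 3, 251
φ(3012) = 3012 × (1-1/2) × (1-1/3) × (1-1/251)
= 3012 × 1/2 × 2/3 × 250/251 = 1000

φ(3012) = 1000


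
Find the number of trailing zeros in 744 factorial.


floor(744/5) = 148
floor(744/25) = 29
floor(744/125) = 5
floor(744/625) = 1
Total = 183

183 trailing zeros


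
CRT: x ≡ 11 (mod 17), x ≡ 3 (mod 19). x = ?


M = 17*19 = 323
M1 = M/17 = 19, M2 = M/19 = 17
M1^(-1) mod 17 = 9, M2^(-1) mod 19 = 9
x = 11*19*9 + 3*17*9 = 2340
2340 mod 323 = 79
Check: 79 mod 17 = 11 ✓, 79 mod 19 = 3 ✓

x ≡ 79 (mod 323)


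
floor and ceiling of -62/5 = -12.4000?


-62/5 = -12.4000
floor = -13
ceil = -12

floor = -13, ceil = -12


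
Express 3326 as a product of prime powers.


3326 / 2 = 1663
1663 / 1663 = 1
3326 = 2 × 1663


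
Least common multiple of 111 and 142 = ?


GCD(111, 142) = 1
LCM = 111*142/1 = 15762/1 = 15762

LCM = 15762


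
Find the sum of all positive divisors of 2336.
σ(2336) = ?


Divisors of 2336: 1, 2, 4, 8, 16, 32, 73, 146, 292, 584, 1168, 2336
Sum = 1 + 2 + 4 + 8 + 16 + 32 + 73 + 146 + 292 + 584 + 1168 + 2336 = 4662

σ(2336) = 4662


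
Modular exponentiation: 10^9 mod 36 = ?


10^1 mod 36 = 10
10^2 mod 36 = 28
10^3 mod 36 = 28
10^4 mod 36 = 28
10^5 mod 36 = 28
10^6 mod 36 = 28
10^7 mod 36 = 28
10^8 mod 36 = 28
10^9 mod 36 = 28


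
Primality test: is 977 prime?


Check divisors up to sqrt(977) = 31.2570
No divisors found.
977 is prime.

Yes, 977 is prime


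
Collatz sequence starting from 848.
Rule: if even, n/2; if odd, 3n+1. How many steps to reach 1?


848 → 424 → 212 → 106 → 53 → 160 → 80 → 40 → 20 → 10 → 5 → 16 → 8 → 4 → 2 → 1
Total steps = 15

15 steps


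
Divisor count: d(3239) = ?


3239 = 41^1 × 79^1
d(3239) = (1+1) × (1+1) = 4

4 divisors


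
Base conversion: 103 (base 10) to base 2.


103 (base 10) = 103 (decimal)
103 (decimal) = 1100111 (base 2)


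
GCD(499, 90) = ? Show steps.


499 = 5 * 90 + 49
90 = 1 * 49 + 41
49 = 1 * 41 + 8
41 = 5 * 8 + 1
8 = 8 * 1 + 0
GCD = 1


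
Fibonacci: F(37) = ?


Sequence: 1, 1, 2, 3, 5, 8, 13, 21, 34, 55, 89, 144, 233, 377, 610, 987, 1597, 2584, 4181, 6765, 10946, 17711, 28657, 46368, 75025, 121393, 196418, 317811, 514229, 832040, 1346269, 2178309, 3524578, 5702887, 9227465, 14930352, 24157817
F(37) = 24157817


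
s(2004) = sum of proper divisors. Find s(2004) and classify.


Proper divisors: 1, 2, 3, 4, 6, 12, 167, 334, 501, 668, 1002
Sum = 1 + 2 + 3 + 4 + 6 + 12 + 167 + 334 + 501 + 668 + 1002 = 2700
2700 > 2004 → abundant

s(2004) = 2700 (abundant)


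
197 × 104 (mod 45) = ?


197 × 104 = 20488
20488 mod 45 = 13


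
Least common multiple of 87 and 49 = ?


GCD(87, 49) = 1
LCM = 87*49/1 = 4263/1 = 4263

LCM = 4263


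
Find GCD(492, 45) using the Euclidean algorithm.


492 = 10 * 45 + 42
45 = 1 * 42 + 3
42 = 14 * 3 + 0
GCD = 3


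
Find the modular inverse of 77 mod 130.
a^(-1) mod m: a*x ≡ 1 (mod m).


Use the extended Euclidean algorithm on (130, 77); each row r = 130*s + 77*t:
r=130, s=1, t=0
r=77, s=0, t=1
q=1: r=53, s=1, t=-1   [130*(1) + 77*(-1) = 53]
q=1: r=24, s=-1, t=2   [130*(-1) + 77*(2) = 24]
q=2: r=5, s=3, t=-5   [130*(3) + 77*(-5) = 5]
q=4: r=4, s=-13, t=22   [130*(-13) + 77*(22) = 4]
q=1: r=1, s=16, t=-27   [130*(16) + 77*(-27) = 1]
q=4: r=0, s=-77, t=130   [130*(-77) + 77*(130) = 0]
GCD = 1 with t = -27, so 77*(-27) ≡ 1 (mod 130)
Inverse = -27 mod 130 = 103
Check: 77 * 103 = 7931 ≡ 1 (mod 130)

77^(-1) ≡ 103 (mod 130)


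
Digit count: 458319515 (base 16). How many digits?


458319515 in base 16 = 1B51669B
Number of digits = 8

8 digits (base 16)


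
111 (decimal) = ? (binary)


111 (base 10) = 111 (decimal)
111 (decimal) = 1101111 (base 2)


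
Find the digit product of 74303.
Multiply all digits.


7 × 4 × 3 × 0 × 3 = 0


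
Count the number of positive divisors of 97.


97 = 97^1
d(97) = (1+1) = 2

2 divisors


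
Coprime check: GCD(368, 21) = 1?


Euclidean algorithm:
368 = 17 * 21 + 11
21 = 1 * 11 + 10
11 = 1 * 10 + 1
10 = 10 * 1 + 0
GCD(368, 21) = 1

Yes, coprime (GCD = 1)


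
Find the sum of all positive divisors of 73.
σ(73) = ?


Divisors of 73: 1, 73
Sum = 1 + 73 = 74

σ(73) = 74


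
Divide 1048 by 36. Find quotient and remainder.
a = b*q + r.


1048 = 36 * 29 + 4
Check: 1044 + 4 = 1048

q = 29, r = 4


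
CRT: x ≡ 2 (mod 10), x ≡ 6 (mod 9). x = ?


M = 10*9 = 90
M1 = M/10 = 9, M2 = M/9 = 10
M1^(-1) mod 10 = 9, M2^(-1) mod 9 = 1
x = 2*9*9 + 6*10*1 = 222
222 mod 90 = 42
Check: 42 mod 10 = 2 ✓, 42 mod 9 = 6 ✓

x ≡ 42 (mod 90)


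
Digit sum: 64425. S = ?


6 + 4 + 4 + 2 + 5 = 21


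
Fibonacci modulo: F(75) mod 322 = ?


F(k) mod 322 for k=1..75:
1, 1, 2, 3, 5, 8, 13, 21, 34, 55, 89, 144, 233, 55, 288, 21, 309, 8, 317, 3, 320, 1, 321, 0, 321, 321, 320, 319, 317, 314, 309, 301, 288, 267, 233, 178, 89, 267, 34, 301, 13, 314, 5, 319, 2, 321, 1, 0, 1, 1, 2, 3, 5, 8, 13, 21, 34, 55, 89, 144, 233, 55, 288, 21, 309, 8, 317, 3, 320, 1, 321, 0, 321, 321, 320
F(75) mod 322 = 320


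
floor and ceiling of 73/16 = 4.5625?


73/16 = 4.5625
floor = 4
ceil = 5

floor = 4, ceil = 5


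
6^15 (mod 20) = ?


6^1 mod 20 = 6
6^2 mod 20 = 16
6^3 mod 20 = 16
6^4 mod 20 = 16
6^5 mod 20 = 16
6^6 mod 20 = 16
6^7 mod 20 = 16
6^8 mod 20 = 16
6^9 mod 20 = 16
6^10 mod 20 = 16
6^11 mod 20 = 16
6^12 mod 20 = 16
6^13 mod 20 = 16
6^14 mod 20 = 16
6^15 mod 20 = 16


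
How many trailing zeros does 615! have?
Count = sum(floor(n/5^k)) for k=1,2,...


floor(615/5) = 123
floor(615/25) = 24
floor(615/125) = 4
Total = 151

151 trailing zeros


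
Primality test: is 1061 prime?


Check divisors up to sqrt(1061) = 32.5730
No divisors found.
1061 is prime.

Yes, 1061 is prime


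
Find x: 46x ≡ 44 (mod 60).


GCD(46, 60) = 2 divides 44
Divide: 23x ≡ 22 (mod 30)
x ≡ 14 (mod 30)


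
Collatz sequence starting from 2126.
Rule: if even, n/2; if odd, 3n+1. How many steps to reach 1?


2126 → 1063 → 3190 → 1595 → 4786 → 2393 → 7180 → 3590 → 1795 → 5386 → 2693 → 8080 → 4040 → 2020 → 1010 → 505 → 1516 → 758 → 379 → 1138 → 569 → 1708 → 854 → 427 → 1282 → 641 → 1924 → 962 → 481 → 1444 → 722 → 361 → 1084 → 542 → 271 → 814 → 407 → 1222 → 611 → 1834 → 917 → 2752 → 1376 → 688 → 344 → 172 → 86 → 43 → 130 → 65 → 196 → 98 → 49 → 148 → 74 → 37 → 112 → 56 → 28 → 14 → 7 → 22 → 11 → 34 → 17 → 52 → 26 → 13 → 40 → 20 → 10 → 5 → 16 → 8 → 4 → 2 → 1
Total steps = 76

76 steps


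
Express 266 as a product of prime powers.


266 / 2 = 133
133 / 7 = 19
19 / 19 = 1
266 = 2 × 7 × 19


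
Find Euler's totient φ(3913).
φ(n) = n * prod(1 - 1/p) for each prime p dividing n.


3913 = 7 × 13 × 43
Prime factors: 7, 13, 43
φ(3913) = 3913 × (1-1/7) × (1-1/13) × (1-1/43)
= 3913 × 6/7 × 12/13 × 42/43 = 3024

φ(3913) = 3024


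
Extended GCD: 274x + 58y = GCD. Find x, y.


Tabular extended Euclidean (each row: r = 274*s + 58*t):
r=274, s=1, t=0
r=58, s=0, t=1
q=4: r=42, s=1, t=-4   [274*(1) + 58*(-4) = 42]
q=1: r=16, s=-1, t=5   [274*(-1) + 58*(5) = 16]
q=2: r=10, s=3, t=-14   [274*(3) + 58*(-14) = 10]
q=1: r=6, s=-4, t=19   [274*(-4) + 58*(19) = 6]
q=1: r=4, s=7, t=-33   [274*(7) + 58*(-33) = 4]
q=1: r=2, s=-11, t=52   [274*(-11) + 58*(52) = 2]
q=2: r=0, s=29, t=-137   [274*(29) + 58*(-137) = 0]
GCD = 2; from the row with r=2: x=-11, y=52
Check: 274*(-11) + 58*(52) = -3014 + 3016 = 2

GCD = 2, x = -11, y = 52


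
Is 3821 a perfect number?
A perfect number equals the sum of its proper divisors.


Proper divisors of 3821: 1
Sum = 1 = 1

No, 3821 is not perfect (1 ≠ 3821)


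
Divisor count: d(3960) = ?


3960 = 2^3 × 3^2 × 5^1 × 11^1
d(3960) = (3+1) × (2+1) × (1+1) × (1+1) = 48

48 divisors


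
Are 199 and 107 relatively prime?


Euclidean algorithm:
199 = 1 * 107 + 92
107 = 1 * 92 + 15
92 = 6 * 15 + 2
15 = 7 * 2 + 1
2 = 2 * 1 + 0
GCD(199, 107) = 1

Yes, coprime (GCD = 1)


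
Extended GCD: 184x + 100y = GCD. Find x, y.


Tabular extended Euclidean (each row: r = 184*s + 100*t):
r=184, s=1, t=0
r=100, s=0, t=1
q=1: r=84, s=1, t=-1   [184*(1) + 100*(-1) = 84]
q=1: r=16, s=-1, t=2   [184*(-1) + 100*(2) = 16]
q=5: r=4, s=6, t=-11   [184*(6) + 100*(-11) = 4]
q=4: r=0, s=-25, t=46   [184*(-25) + 100*(46) = 0]
GCD = 4; from the row with r=4: x=6, y=-11
Check: 184*(6) + 100*(-11) = 1104 - 1100 = 4

GCD = 4, x = 6, y = -11


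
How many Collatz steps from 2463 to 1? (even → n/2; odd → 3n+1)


2463 → 7390 → 3695 → 11086 → 5543 → 16630 → 8315 → 24946 → 12473 → 37420 → 18710 → 9355 → 28066 → 14033 → 42100 → 21050 → 10525 → 31576 → 15788 → 7894 → 3947 → 11842 → 5921 → 17764 → 8882 → 4441 → 13324 → 6662 → 3331 → 9994 → 4997 → 14992 → 7496 → 3748 → 1874 → 937 → 2812 → 1406 → 703 → 2110 → 1055 → 3166 → 1583 → 4750 → 2375 → 7126 → 3563 → 10690 → 5345 → 16036 → 8018 → 4009 → 12028 → 6014 → 3007 → 9022 → 4511 → 13534 → 6767 → 20302 → 10151 → 30454 → 15227 → 45682 → 22841 → 68524 → 34262 → 17131 → 51394 → 25697 → 77092 → 38546 → 19273 → 57820 → 28910 → 14455 → 43366 → 21683 → 65050 → 32525 → 97576 → 48788 → 24394 → 12197 → 36592 → 18296 → 9148 → 4574 → 2287 → 6862 → 3431 → 10294 → 5147 → 15442 → 7721 → 23164 → 11582 → 5791 → 17374 → 8687 → 26062 → 13031 → 39094 → 19547 → 58642 → 29321 → 87964 → 43982 → 21991 → 65974 → 32987 → 98962 → 49481 → 148444 → 74222 → 37111 → 111334 → 55667 → 167002 → 83501 → 250504 → 125252 → 62626 → 31313 → 93940 → 46970 → 23485 → 70456 → 35228 → 17614 → 8807 → 26422 → 13211 → 39634 → 19817 → 59452 → 29726 → 14863 → 44590 → 22295 → 66886 → 33443 → 100330 → 50165 → 150496 → 75248 → 37624 → 18812 → 9406 → 4703 → 14110 → 7055 → 21166 → 10583 → 31750 → 15875 → 47626 → 23813 → 71440 → 35720 → 17860 → 8930 → 4465 → 13396 → 6698 → 3349 → 10048 → 5024 → 2512 → 1256 → 628 → 314 → 157 → 472 → 236 → 118 → 59 → 178 → 89 → 268 → 134 → 67 → 202 → 101 → 304 → 152 → 76 → 38 → 19 → 58 → 29 → 88 → 44 → 22 → 11 → 34 → 17 → 52 → 26 → 13 → 40 → 20 → 10 → 5 → 16 → 8 → 4 → 2 → 1
Total steps = 208

208 steps


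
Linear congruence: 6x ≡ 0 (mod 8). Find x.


GCD(6, 8) = 2 divides 0
Divide: 3x ≡ 0 (mod 4)
x ≡ 0 (mod 4)


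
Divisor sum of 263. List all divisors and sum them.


Divisors of 263: 1, 263
Sum = 1 + 263 = 264

σ(263) = 264


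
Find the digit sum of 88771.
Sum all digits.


8 + 8 + 7 + 7 + 1 = 31


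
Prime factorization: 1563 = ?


1563 / 3 = 521
521 / 521 = 1
1563 = 3 × 521


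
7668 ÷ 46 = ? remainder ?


7668 = 46 * 166 + 32
Check: 7636 + 32 = 7668

q = 166, r = 32


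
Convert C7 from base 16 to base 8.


C7 (base 16) = 199 (decimal)
199 (decimal) = 307 (base 8)


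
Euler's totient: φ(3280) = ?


3280 = 2^4 × 5 × 41
Prime factors: 2, 5, 41
φ(3280) = 3280 × (1-1/2) × (1-1/5) × (1-1/41)
= 3280 × 1/2 × 4/5 × 40/41 = 1280

φ(3280) = 1280


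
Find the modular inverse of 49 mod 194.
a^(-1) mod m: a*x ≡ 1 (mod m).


Use the extended Euclidean algorithm on (194, 49); each row r = 194*s + 49*t:
r=194, s=1, t=0
r=49, s=0, t=1
q=3: r=47, s=1, t=-3   [194*(1) + 49*(-3) = 47]
q=1: r=2, s=-1, t=4   [194*(-1) + 49*(4) = 2]
q=23: r=1, s=24, t=-95   [194*(24) + 49*(-95) = 1]
q=2: r=0, s=-49, t=194   [194*(-49) + 49*(194) = 0]
GCD = 1 with t = -95, so 49*(-95) ≡ 1 (mod 194)
Inverse = -95 mod 194 = 99
Check: 49 * 99 = 4851 ≡ 1 (mod 194)

49^(-1) ≡ 99 (mod 194)


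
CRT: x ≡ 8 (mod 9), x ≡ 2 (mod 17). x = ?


M = 9*17 = 153
M1 = M/9 = 17, M2 = M/17 = 9
M1^(-1) mod 9 = 8, M2^(-1) mod 17 = 2
x = 8*17*8 + 2*9*2 = 1124
1124 mod 153 = 53
Check: 53 mod 9 = 8 ✓, 53 mod 17 = 2 ✓

x ≡ 53 (mod 153)


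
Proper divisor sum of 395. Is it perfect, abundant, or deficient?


Proper divisors: 1, 5, 79
Sum = 1 + 5 + 79 = 85
85 < 395 → deficient

s(395) = 85 (deficient)


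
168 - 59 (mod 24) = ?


168 - 59 = 109
109 mod 24 = 13


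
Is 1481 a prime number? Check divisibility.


Check divisors up to sqrt(1481) = 38.4838
No divisors found.
1481 is prime.

Yes, 1481 is prime


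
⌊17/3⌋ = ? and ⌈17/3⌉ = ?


17/3 = 5.6667
floor = 5
ceil = 6

floor = 5, ceil = 6


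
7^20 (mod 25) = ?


7^1 mod 25 = 7
7^2 mod 25 = 24
7^3 mod 25 = 18
7^4 mod 25 = 1
7^5 mod 25 = 7
7^6 mod 25 = 24
7^7 mod 25 = 18
7^8 mod 25 = 1
7^9 mod 25 = 7
7^10 mod 25 = 24
7^11 mod 25 = 18
7^12 mod 25 = 1
7^13 mod 25 = 7
7^14 mod 25 = 24
7^15 mod 25 = 18
7^16 mod 25 = 1
7^17 mod 25 = 7
7^18 mod 25 = 24
7^19 mod 25 = 18
7^20 mod 25 = 1


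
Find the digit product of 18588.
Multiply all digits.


1 × 8 × 5 × 8 × 8 = 2560


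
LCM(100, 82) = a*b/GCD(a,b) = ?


GCD(100, 82) = 2
LCM = 100*82/2 = 8200/2 = 4100

LCM = 4100


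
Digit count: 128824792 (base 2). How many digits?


128824792 in base 2 = 111101011011011010111011000
Number of digits = 27

27 digits (base 2)


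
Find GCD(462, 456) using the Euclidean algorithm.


462 = 1 * 456 + 6
456 = 76 * 6 + 0
GCD = 6


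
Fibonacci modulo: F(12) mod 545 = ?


F(k) mod 545 for k=1..12:
1, 1, 2, 3, 5, 8, 13, 21, 34, 55, 89, 144
F(12) mod 545 = 144


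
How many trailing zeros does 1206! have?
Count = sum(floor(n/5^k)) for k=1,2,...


floor(1206/5) = 241
floor(1206/25) = 48
floor(1206/125) = 9
floor(1206/625) = 1
Total = 299

299 trailing zeros


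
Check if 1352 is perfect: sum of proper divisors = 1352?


Proper divisors of 1352: 1, 2, 4, 8, 13, 26, 52, 104, 169, 338, 676
Sum = 1 + 2 + 4 + 8 + 13 + 26 + 52 + 104 + 169 + 338 + 676 = 1393

No, 1352 is not perfect (1393 ≠ 1352)


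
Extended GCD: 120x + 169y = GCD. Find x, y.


Tabular extended Euclidean (each row: r = 120*s + 169*t):
r=120, s=1, t=0
r=169, s=0, t=1
q=0: r=120, s=1, t=0   [120*(1) + 169*(0) = 120]
q=1: r=49, s=-1, t=1   [120*(-1) + 169*(1) = 49]
q=2: r=22, s=3, t=-2   [120*(3) + 169*(-2) = 22]
q=2: r=5, s=-7, t=5   [120*(-7) + 169*(5) = 5]
q=4: r=2, s=31, t=-22   [120*(31) + 169*(-22) = 2]
q=2: r=1, s=-69, t=49   [120*(-69) + 169*(49) = 1]
q=2: r=0, s=169, t=-120   [120*(169) + 169*(-120) = 0]
GCD = 1; from the row with r=1: x=-69, y=49
Check: 120*(-69) + 169*(49) = -8280 + 8281 = 1

GCD = 1, x = -69, y = 49


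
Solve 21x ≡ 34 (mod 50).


GCD(21, 50) = 1, unique solution
a^(-1) mod 50 = 31
x = 31 * 34 mod 50 = 4

x ≡ 4 (mod 50)


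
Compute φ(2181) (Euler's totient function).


2181 = 3 × 727
Prime factors: 3, 727
φ(2181) = 2181 × (1-1/3) × (1-1/727)
= 2181 × 2/3 × 726/727 = 1452

φ(2181) = 1452


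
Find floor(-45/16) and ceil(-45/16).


-45/16 = -2.8125
floor = -3
ceil = -2

floor = -3, ceil = -2


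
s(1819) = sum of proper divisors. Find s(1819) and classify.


Proper divisors: 1, 17, 107
Sum = 1 + 17 + 107 = 125
125 < 1819 → deficient

s(1819) = 125 (deficient)


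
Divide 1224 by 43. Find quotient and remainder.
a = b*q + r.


1224 = 43 * 28 + 20
Check: 1204 + 20 = 1224

q = 28, r = 20


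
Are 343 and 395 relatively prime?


Euclidean algorithm:
395 = 1 * 343 + 52
343 = 6 * 52 + 31
52 = 1 * 31 + 21
31 = 1 * 21 + 10
21 = 2 * 10 + 1
10 = 10 * 1 + 0
GCD(343, 395) = 1

Yes, coprime (GCD = 1)


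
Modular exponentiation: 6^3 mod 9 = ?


6^1 mod 9 = 6
6^2 mod 9 = 0
6^3 mod 9 = 0


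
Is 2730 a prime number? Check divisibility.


2730 / 2 = 1365 (exact division)
2730 is NOT prime.

No, 2730 is not prime


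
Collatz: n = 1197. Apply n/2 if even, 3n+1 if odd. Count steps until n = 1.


1197 → 3592 → 1796 → 898 → 449 → 1348 → 674 → 337 → 1012 → 506 → 253 → 760 → 380 → 190 → 95 → 286 → 143 → 430 → 215 → 646 → 323 → 970 → 485 → 1456 → 728 → 364 → 182 → 91 → 274 → 137 → 412 → 206 → 103 → 310 → 155 → 466 → 233 → 700 → 350 → 175 → 526 → 263 → 790 → 395 → 1186 → 593 → 1780 → 890 → 445 → 1336 → 668 → 334 → 167 → 502 → 251 → 754 → 377 → 1132 → 566 → 283 → 850 → 425 → 1276 → 638 → 319 → 958 → 479 → 1438 → 719 → 2158 → 1079 → 3238 → 1619 → 4858 → 2429 → 7288 → 3644 → 1822 → 911 → 2734 → 1367 → 4102 → 2051 → 6154 → 3077 → 9232 → 4616 → 2308 → 1154 → 577 → 1732 → 866 → 433 → 1300 → 650 → 325 → 976 → 488 → 244 → 122 → 61 → 184 → 92 → 46 → 23 → 70 → 35 → 106 → 53 → 160 → 80 → 40 → 20 → 10 → 5 → 16 → 8 → 4 → 2 → 1
Total steps = 119

119 steps


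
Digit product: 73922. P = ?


7 × 3 × 9 × 2 × 2 = 756


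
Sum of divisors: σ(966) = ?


Divisors of 966: 1, 2, 3, 6, 7, 14, 21, 23, 42, 46, 69, 138, 161, 322, 483, 966
Sum = 1 + 2 + 3 + 6 + 7 + 14 + 21 + 23 + 42 + 46 + 69 + 138 + 161 + 322 + 483 + 966 = 2304

σ(966) = 2304


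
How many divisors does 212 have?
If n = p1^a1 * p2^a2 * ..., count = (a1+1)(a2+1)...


212 = 2^2 × 53^1
d(212) = (2+1) × (1+1) = 6

6 divisors


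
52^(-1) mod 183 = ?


Use the extended Euclidean algorithm on (183, 52); each row r = 183*s + 52*t:
r=183, s=1, t=0
r=52, s=0, t=1
q=3: r=27, s=1, t=-3   [183*(1) + 52*(-3) = 27]
q=1: r=25, s=-1, t=4   [183*(-1) + 52*(4) = 25]
q=1: r=2, s=2, t=-7   [183*(2) + 52*(-7) = 2]
q=12: r=1, s=-25, t=88   [183*(-25) + 52*(88) = 1]
q=2: r=0, s=52, t=-183   [183*(52) + 52*(-183) = 0]
GCD = 1 with t = 88, so 52*(88) ≡ 1 (mod 183)
Inverse = 88 mod 183 = 88
Check: 52 * 88 = 4576 ≡ 1 (mod 183)

52^(-1) ≡ 88 (mod 183)


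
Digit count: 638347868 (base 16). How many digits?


638347868 in base 16 = 260C6A5C
Number of digits = 8

8 digits (base 16)


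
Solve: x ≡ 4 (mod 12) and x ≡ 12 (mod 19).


M = 12*19 = 228
M1 = M/12 = 19, M2 = M/19 = 12
M1^(-1) mod 12 = 7, M2^(-1) mod 19 = 8
x = 4*19*7 + 12*12*8 = 1684
1684 mod 228 = 88
Check: 88 mod 12 = 4 ✓, 88 mod 19 = 12 ✓

x ≡ 88 (mod 228)


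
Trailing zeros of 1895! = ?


floor(1895/5) = 379
floor(1895/25) = 75
floor(1895/125) = 15
floor(1895/625) = 3
Total = 472

472 trailing zeros


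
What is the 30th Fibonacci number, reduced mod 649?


F(k) mod 649 for k=1..30:
1, 1, 2, 3, 5, 8, 13, 21, 34, 55, 89, 144, 233, 377, 610, 338, 299, 637, 287, 275, 562, 188, 101, 289, 390, 30, 420, 450, 221, 22
F(30) mod 649 = 22


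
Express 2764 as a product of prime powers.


2764 / 2 = 1382
1382 / 2 = 691
691 / 691 = 1
2764 = 2^2 × 691


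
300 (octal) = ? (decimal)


300 (base 8) = 192 (decimal)
192 (decimal) = 192 (base 10)


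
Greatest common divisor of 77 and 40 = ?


77 = 1 * 40 + 37
40 = 1 * 37 + 3
37 = 12 * 3 + 1
3 = 3 * 1 + 0
GCD = 1


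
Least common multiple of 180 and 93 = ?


GCD(180, 93) = 3
LCM = 180*93/3 = 16740/3 = 5580

LCM = 5580


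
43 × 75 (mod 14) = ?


43 × 75 = 3225
3225 mod 14 = 5


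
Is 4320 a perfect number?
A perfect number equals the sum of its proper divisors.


Proper divisors of 4320: 1, 2, 3, 4, 5, 6, 8, 9, 10, 12, 15, 16, 18, 20, 24, 27, 30, 32, 36, 40, 45, 48, 54, 60, 72, 80, 90, 96, 108, 120, 135, 144, 160, 180, 216, 240, 270, 288, 360, 432, 480, 540, 720, 864, 1080, 1440, 2160
Sum = 1 + 2 + 3 + 4 + 5 + 6 + 8 + 9 + 10 + 12 + 15 + 16 + 18 + 20 + 24 + 27 + 30 + 32 + 36 + 40 + 45 + 48 + 54 + 60 + 72 + 80 + 90 + 96 + 108 + 120 + 135 + 144 + 160 + 180 + 216 + 240 + 270 + 288 + 360 + 432 + 480 + 540 + 720 + 864 + 1080 + 1440 + 2160 = 10800

No, 4320 is not perfect (10800 ≠ 4320)


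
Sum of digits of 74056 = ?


7 + 4 + 0 + 5 + 6 = 22


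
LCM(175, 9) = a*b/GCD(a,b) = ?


GCD(175, 9) = 1
LCM = 175*9/1 = 1575/1 = 1575

LCM = 1575


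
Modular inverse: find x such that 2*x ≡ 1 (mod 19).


Use the extended Euclidean algorithm on (19, 2); each row r = 19*s + 2*t:
r=19, s=1, t=0
r=2, s=0, t=1
q=9: r=1, s=1, t=-9   [19*(1) + 2*(-9) = 1]
q=2: r=0, s=-2, t=19   [19*(-2) + 2*(19) = 0]
GCD = 1 with t = -9, so 2*(-9) ≡ 1 (mod 19)
Inverse = -9 mod 19 = 10
Check: 2 * 10 = 20 ≡ 1 (mod 19)

2^(-1) ≡ 10 (mod 19)


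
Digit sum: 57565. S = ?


5 + 7 + 5 + 6 + 5 = 28


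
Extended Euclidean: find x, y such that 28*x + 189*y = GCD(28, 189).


Tabular extended Euclidean (each row: r = 28*s + 189*t):
r=28, s=1, t=0
r=189, s=0, t=1
q=0: r=28, s=1, t=0   [28*(1) + 189*(0) = 28]
q=6: r=21, s=-6, t=1   [28*(-6) + 189*(1) = 21]
q=1: r=7, s=7, t=-1   [28*(7) + 189*(-1) = 7]
q=3: r=0, s=-27, t=4   [28*(-27) + 189*(4) = 0]
GCD = 7; from the row with r=7: x=7, y=-1
Check: 28*(7) + 189*(-1) = 196 - 189 = 7

GCD = 7, x = 7, y = -1


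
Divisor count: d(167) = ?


167 = 167^1
d(167) = (1+1) = 2

2 divisors


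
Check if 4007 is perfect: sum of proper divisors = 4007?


Proper divisors of 4007: 1
Sum = 1 = 1

No, 4007 is not perfect (1 ≠ 4007)


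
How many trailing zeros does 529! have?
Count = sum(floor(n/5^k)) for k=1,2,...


floor(529/5) = 105
floor(529/25) = 21
floor(529/125) = 4
Total = 130

130 trailing zeros


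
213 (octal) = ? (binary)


213 (base 8) = 139 (decimal)
139 (decimal) = 10001011 (base 2)


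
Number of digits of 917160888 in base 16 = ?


917160888 in base 16 = 36AAC3B8
Number of digits = 8

8 digits (base 16)


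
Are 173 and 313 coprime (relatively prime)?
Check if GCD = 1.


Euclidean algorithm:
313 = 1 * 173 + 140
173 = 1 * 140 + 33
140 = 4 * 33 + 8
33 = 4 * 8 + 1
8 = 8 * 1 + 0
GCD(173, 313) = 1

Yes, coprime (GCD = 1)


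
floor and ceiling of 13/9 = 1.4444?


13/9 = 1.4444
floor = 1
ceil = 2

floor = 1, ceil = 2


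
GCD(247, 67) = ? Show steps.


247 = 3 * 67 + 46
67 = 1 * 46 + 21
46 = 2 * 21 + 4
21 = 5 * 4 + 1
4 = 4 * 1 + 0
GCD = 1


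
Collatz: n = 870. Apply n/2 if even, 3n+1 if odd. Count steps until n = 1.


870 → 435 → 1306 → 653 → 1960 → 980 → 490 → 245 → 736 → 368 → 184 → 92 → 46 → 23 → 70 → 35 → 106 → 53 → 160 → 80 → 40 → 20 → 10 → 5 → 16 → 8 → 4 → 2 → 1
Total steps = 28

28 steps


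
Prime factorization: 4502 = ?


4502 / 2 = 2251
2251 / 2251 = 1
4502 = 2 × 2251


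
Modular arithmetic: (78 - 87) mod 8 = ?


78 - 87 = -9
-9 mod 8 = 7


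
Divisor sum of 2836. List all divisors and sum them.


Divisors of 2836: 1, 2, 4, 709, 1418, 2836
Sum = 1 + 2 + 4 + 709 + 1418 + 2836 = 4970

σ(2836) = 4970


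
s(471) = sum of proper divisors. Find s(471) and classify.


Proper divisors: 1, 3, 157
Sum = 1 + 3 + 157 = 161
161 < 471 → deficient

s(471) = 161 (deficient)


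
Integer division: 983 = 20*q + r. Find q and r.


983 = 20 * 49 + 3
Check: 980 + 3 = 983

q = 49, r = 3


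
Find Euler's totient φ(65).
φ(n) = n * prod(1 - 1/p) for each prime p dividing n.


65 = 5 × 13
Prime factors: 5, 13
φ(65) = 65 × (1-1/5) × (1-1/13)
= 65 × 4/5 × 12/13 = 48

φ(65) = 48


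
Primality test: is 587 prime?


Check divisors up to sqrt(587) = 24.2281
No divisors found.
587 is prime.

Yes, 587 is prime


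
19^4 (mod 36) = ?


19^1 mod 36 = 19
19^2 mod 36 = 1
19^3 mod 36 = 19
19^4 mod 36 = 1


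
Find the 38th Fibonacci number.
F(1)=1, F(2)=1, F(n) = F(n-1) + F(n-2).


Sequence: 1, 1, 2, 3, 5, 8, 13, 21, 34, 55, 89, 144, 233, 377, 610, 987, 1597, 2584, 4181, 6765, 10946, 17711, 28657, 46368, 75025, 121393, 196418, 317811, 514229, 832040, 1346269, 2178309, 3524578, 5702887, 9227465, 14930352, 24157817, 39088169
F(38) = 39088169


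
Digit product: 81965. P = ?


8 × 1 × 9 × 6 × 5 = 2160


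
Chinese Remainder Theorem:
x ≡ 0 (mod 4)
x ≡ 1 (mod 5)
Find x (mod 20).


M = 4*5 = 20
M1 = M/4 = 5, M2 = M/5 = 4
M1^(-1) mod 4 = 1, M2^(-1) mod 5 = 4
x = 0*5*1 + 1*4*4 = 16
16 mod 20 = 16
Check: 16 mod 4 = 0 ✓, 16 mod 5 = 1 ✓

x ≡ 16 (mod 20)


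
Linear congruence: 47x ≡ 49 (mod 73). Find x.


GCD(47, 73) = 1, unique solution
a^(-1) mod 73 = 14
x = 14 * 49 mod 73 = 29

x ≡ 29 (mod 73)


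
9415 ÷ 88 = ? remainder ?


9415 = 88 * 106 + 87
Check: 9328 + 87 = 9415

q = 106, r = 87


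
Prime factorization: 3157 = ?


3157 / 7 = 451
451 / 11 = 41
41 / 41 = 1
3157 = 7 × 11 × 41


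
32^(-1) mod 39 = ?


Use the extended Euclidean algorithm on (39, 32); each row r = 39*s + 32*t:
r=39, s=1, t=0
r=32, s=0, t=1
q=1: r=7, s=1, t=-1   [39*(1) + 32*(-1) = 7]
q=4: r=4, s=-4, t=5   [39*(-4) + 32*(5) = 4]
q=1: r=3, s=5, t=-6   [39*(5) + 32*(-6) = 3]
q=1: r=1, s=-9, t=11   [39*(-9) + 32*(11) = 1]
q=3: r=0, s=32, t=-39   [39*(32) + 32*(-39) = 0]
GCD = 1 with t = 11, so 32*(11) ≡ 1 (mod 39)
Inverse = 11 mod 39 = 11
Check: 32 * 11 = 352 ≡ 1 (mod 39)

32^(-1) ≡ 11 (mod 39)
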